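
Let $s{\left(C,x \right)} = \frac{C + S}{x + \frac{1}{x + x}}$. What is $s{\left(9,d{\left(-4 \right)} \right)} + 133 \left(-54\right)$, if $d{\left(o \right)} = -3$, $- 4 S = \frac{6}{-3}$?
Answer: $-7185$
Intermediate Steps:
$S = \frac{1}{2}$ ($S = - \frac{6 \frac{1}{-3}}{4} = - \frac{6 \left(- \frac{1}{3}\right)}{4} = \left(- \frac{1}{4}\right) \left(-2\right) = \frac{1}{2} \approx 0.5$)
$s{\left(C,x \right)} = \frac{\frac{1}{2} + C}{x + \frac{1}{2 x}}$ ($s{\left(C,x \right)} = \frac{C + \frac{1}{2}}{x + \frac{1}{x + x}} = \frac{\frac{1}{2} + C}{x + \frac{1}{2 x}}$)
$s{\left(9,d{\left(-4 \right)} \right)} + 133 \left(-54\right) = - \frac{3 \left(1 + 2 \cdot 9\right)}{1 + 2 \left(-3\right)^{2}} + 133 \left(-54\right) = - \frac{3 \left(1 + 18\right)}{1 + 2 \cdot 9} - 7182 = \left(-3\right) \frac{1}{1 + 18} \cdot 19 - 7182 = \left(-3\right) \frac{1}{19} \cdot 19 - 7182 = -3 - 7182 = -7185$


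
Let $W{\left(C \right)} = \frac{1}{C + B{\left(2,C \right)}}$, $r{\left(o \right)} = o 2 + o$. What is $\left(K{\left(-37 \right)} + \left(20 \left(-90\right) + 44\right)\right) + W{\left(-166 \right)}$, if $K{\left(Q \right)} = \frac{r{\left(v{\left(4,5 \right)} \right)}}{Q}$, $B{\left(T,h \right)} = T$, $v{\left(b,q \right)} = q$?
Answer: $- \frac{10657905}{6068} \approx -1756.4$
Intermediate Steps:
$r{\left(o \right)} = 3 o$ ($r{\left(o \right)} = 2 o + o = 3 o$)
$W{\left(C \right)} = \frac{1}{2 + C}$ ($W{\left(C \right)} = \frac{1}{C + 2} = \frac{1}{2 + C}$)
$K{\left(Q \right)} = \frac{15}{Q}$ ($K{\left(Q \right)} = \frac{3 \cdot 5}{Q} = \frac{15}{Q}$)
$\left(K{\left(-37 \right)} + \left(20 \left(-90\right) + 44\right)\right) + W{\left(-166 \right)} = \left(\frac{15}{-37} + \left(20 \left(-90\right) + 44\right)\right) + \frac{1}{2 - 166} = \left(15 \left(- \frac{1}{37}\right) + \left(-1800 + 44\right)\right) + \frac{1}{-164} = \left(- \frac{15}{37} - 1756\right) - \frac{1}{164} = - \frac{64987}{37} - \frac{1}{164} = - \frac{10657905}{6068}$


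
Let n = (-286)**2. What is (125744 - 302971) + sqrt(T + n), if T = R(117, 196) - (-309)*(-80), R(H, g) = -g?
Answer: -177227 + 12*sqrt(395) ≈ -1.7699e+5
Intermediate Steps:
n = 81796
T = -24916 (T = -1*196 - (-309)*(-80) = -196 - 1*24720 = -196 - 24720 = -24916)
(125744 - 302971) + sqrt(T + n) = (125744 - 302971) + sqrt(-24916 + 81796) = -177227 + sqrt(56880) = -177227 + 12*sqrt(395)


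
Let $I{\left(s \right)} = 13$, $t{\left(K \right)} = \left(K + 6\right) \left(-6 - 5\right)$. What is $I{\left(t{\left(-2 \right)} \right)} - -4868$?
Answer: $4881$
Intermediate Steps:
$t{\left(K \right)} = -66 - 11 K$ ($t{\left(K \right)} = \left(6 + K\right) \left(-11\right) = -66 - 11 K$)
$I{\left(t{\left(-2 \right)} \right)} - -4868 = 13 - -4868 = 13 + 4868 = 4881$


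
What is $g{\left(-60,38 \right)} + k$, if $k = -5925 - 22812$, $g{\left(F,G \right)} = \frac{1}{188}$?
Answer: $- \frac{5402555}{188} \approx -28737.0$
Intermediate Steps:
$g{\left(F,G \right)} = \frac{1}{188}$
$k = -28737$ ($k = -5925 - 22812 = -28737$)
$g{\left(-60,38 \right)} + k = \frac{1}{188} - 28737 = - \frac{5402555}{188}$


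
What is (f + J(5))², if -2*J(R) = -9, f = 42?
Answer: 8649/4 ≈ 2162.3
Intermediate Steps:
J(R) = 9/2 (J(R) = -½*(-9) = 9/2)
(f + J(5))² = (42 + 9/2)² = (93/2)² = 8649/4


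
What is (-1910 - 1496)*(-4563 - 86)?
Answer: 15834494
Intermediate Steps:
(-1910 - 1496)*(-4563 - 86) = -3406*(-4649) = 15834494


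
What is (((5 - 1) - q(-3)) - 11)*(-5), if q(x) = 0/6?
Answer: 35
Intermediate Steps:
q(x) = 0 (q(x) = 0*(⅙) = 0)
(((5 - 1) - q(-3)) - 11)*(-5) = (((5 - 1) - 1*0) - 11)*(-5) = ((4 + 0) - 11)*(-5) = (4 - 11)*(-5) = -7*(-5) = 35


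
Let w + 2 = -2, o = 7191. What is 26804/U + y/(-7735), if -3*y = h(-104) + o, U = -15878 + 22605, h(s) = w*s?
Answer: 13737941/3185715 ≈ 4.3124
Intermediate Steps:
w = -4 (w = -2 - 2 = -4)
h(s) = -4*s
U = 6727
y = -7607/3 (y = -(-4*(-104) + 7191)/3 = -(416 + 7191)/3 = -⅓*7607 = -7607/3 ≈ -2535.7)
26804/U + y/(-7735) = 26804/6727 - 7607/3/(-7735) = 26804*(1/6727) - 7607/3*(-1/7735) = 26804/6727 + 7607/23205 = 13737941/3185715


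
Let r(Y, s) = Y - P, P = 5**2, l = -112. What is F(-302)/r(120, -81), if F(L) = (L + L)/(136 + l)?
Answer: -151/570 ≈ -0.26491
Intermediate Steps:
F(L) = L/12 (F(L) = (L + L)/(136 - 112) = (2*L)/24 = (2*L)*(1/24) = L/12)
P = 25
r(Y, s) = -25 + Y (r(Y, s) = Y - 1*25 = Y - 25 = -25 + Y)
F(-302)/r(120, -81) = ((1/12)*(-302))/(-25 + 120) = -151/6/95 = -151/6*1/95 = -151/570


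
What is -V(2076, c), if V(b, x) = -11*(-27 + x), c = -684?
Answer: -7821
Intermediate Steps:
V(b, x) = 297 - 11*x
-V(2076, c) = -(297 - 11*(-684)) = -(297 + 7524) = -1*7821 = -7821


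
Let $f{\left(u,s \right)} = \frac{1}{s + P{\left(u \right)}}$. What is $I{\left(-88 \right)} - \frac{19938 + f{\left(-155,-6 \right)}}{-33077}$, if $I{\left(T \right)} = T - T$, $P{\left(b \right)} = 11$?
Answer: $\frac{99691}{165385} \approx 0.60278$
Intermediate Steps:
$I{\left(T \right)} = 0$
$f{\left(u,s \right)} = \frac{1}{11 + s}$ ($f{\left(u,s \right)} = \frac{1}{s + 11} = \frac{1}{11 + s}$)
$I{\left(-88 \right)} - \frac{19938 + f{\left(-155,-6 \right)}}{-33077} = 0 - \frac{19938 + \frac{1}{11 - 6}}{-33077} = 0 - \left(19938 + \frac{1}{5}\right) \left(- \frac{1}{33077}\right) = 0 - \frac{99691}{5} \left(- \frac{1}{33077}\right) = 0 - - \frac{99691}{165385} = 0 + \frac{99691}{165385} = \frac{99691}{165385}$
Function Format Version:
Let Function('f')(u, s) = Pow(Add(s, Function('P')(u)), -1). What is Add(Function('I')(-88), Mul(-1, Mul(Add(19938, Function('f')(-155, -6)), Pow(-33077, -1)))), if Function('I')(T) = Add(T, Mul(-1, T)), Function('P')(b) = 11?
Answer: Rational(99691, 165385) ≈ 0.60278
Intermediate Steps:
Function('I')(T) = 0
Function('f')(u, s) = Pow(Add(11, s), -1) (Function('f')(u, s) = Pow(Add(s, 11), -1) = Pow(Add(11, s), -1))
Add(Function('I')(-88), Mul(-1, Mul(Add(19938, Function('f')(-155, -6)), Pow(-33077, -1)))) = Add(0, Mul(-1, Mul(Add(19938, Pow(Add(11, -6), -1)), Pow(-33077, -1)))) = Add(0, Mul(-1, Mul(Add(19938, Pow(5, -1)), Rational(-1, 33077)))) = Add(0, Mul(-1, Mul(Add(19938, Rational(1, 5)), Rational(-1, 33077)))) = Add(0, Mul(-1, Mul(Rational(99691, 5), Rational(-1, 33077)))) = Add(0, Mul(-1, Rational(-99691, 165385))) = Add(0, Rational(99691, 165385)) = Rational(99691, 165385)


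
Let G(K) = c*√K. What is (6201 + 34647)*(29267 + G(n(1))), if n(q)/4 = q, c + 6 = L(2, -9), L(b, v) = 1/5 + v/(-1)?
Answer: 5978799216/5 ≈ 1.1958e+9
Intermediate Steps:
L(b, v) = ⅕ - v (L(b, v) = 1*(⅕) + v*(-1) = ⅕ - v)
c = 16/5 (c = -6 + (⅕ - 1*(-9)) = -6 + (⅕ + 9) = -6 + 46/5 = 16/5 ≈ 3.2000)
n(q) = 4*q
G(K) = 16*√K/5
(6201 + 34647)*(29267 + G(n(1))) = (6201 + 34647)*(29267 + 16*√(4*1)/5) = 40848*(29267 + 16*√4/5) = 40848*(29267 + (16/5)*2) = 40848*(29267 + 32/5) = 40848*(146367/5) = 5978799216/5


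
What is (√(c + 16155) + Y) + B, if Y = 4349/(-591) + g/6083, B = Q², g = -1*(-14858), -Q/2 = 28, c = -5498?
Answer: 11256412319/3595053 + √10657 ≈ 3234.3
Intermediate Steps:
Q = -56 (Q = -2*28 = -56)
g = 14858
B = 3136 (B = (-56)² = 3136)
Y = -17673889/3595053 (Y = 4349/(-591) + 14858/6083 = 4349*(-1/591) + 14858*(1/6083) = -4349/591 + 14858/6083 = -17673889/3595053 ≈ -4.9162)
(√(c + 16155) + Y) + B = (√(-5498 + 16155) - 17673889/3595053) + 3136 = (√10657 - 17673889/3595053) + 3136 = (-17673889/3595053 + √10657) + 3136 = 11256412319/3595053 + √10657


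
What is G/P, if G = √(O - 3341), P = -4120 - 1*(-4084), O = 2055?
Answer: -I*√1286/36 ≈ -0.99613*I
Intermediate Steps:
P = -36 (P = -4120 + 4084 = -36)
G = I*√1286 (G = √(2055 - 3341) = √(-1286) = I*√1286 ≈ 35.861*I)
G/P = (I*√1286)/(-36) = (I*√1286)*(-1/36) = -I*√1286/36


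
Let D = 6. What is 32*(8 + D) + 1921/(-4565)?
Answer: 2043199/4565 ≈ 447.58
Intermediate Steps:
32*(8 + D) + 1921/(-4565) = 32*(8 + 6) + 1921/(-4565) = 32*14 + 1921*(-1/4565) = 448 - 1921/4565 = 2043199/4565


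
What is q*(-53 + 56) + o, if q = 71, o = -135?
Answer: 78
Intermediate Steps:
q*(-53 + 56) + o = 71*(-53 + 56) - 135 = 71*3 - 135 = 213 - 135 = 78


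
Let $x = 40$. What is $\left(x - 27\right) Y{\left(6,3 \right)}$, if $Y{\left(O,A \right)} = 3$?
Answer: $39$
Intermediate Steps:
$\left(x - 27\right) Y{\left(6,3 \right)} = \left(40 - 27\right) 3 = 13 \cdot 3 = 39$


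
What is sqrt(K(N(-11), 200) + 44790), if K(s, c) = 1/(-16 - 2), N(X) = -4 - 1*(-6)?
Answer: sqrt(1612438)/6 ≈ 211.64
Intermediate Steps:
N(X) = 2 (N(X) = -4 + 6 = 2)
K(s, c) = -1/18 (K(s, c) = 1/(-18) = -1/18)
sqrt(K(N(-11), 200) + 44790) = sqrt(-1/18 + 44790) = sqrt(806219/18) = sqrt(1612438)/6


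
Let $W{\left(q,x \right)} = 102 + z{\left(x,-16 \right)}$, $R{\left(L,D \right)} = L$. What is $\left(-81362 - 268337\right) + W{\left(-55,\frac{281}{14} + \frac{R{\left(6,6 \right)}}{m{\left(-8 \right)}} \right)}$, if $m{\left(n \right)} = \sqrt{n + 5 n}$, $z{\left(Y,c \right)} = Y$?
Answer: $- \frac{4894077}{14} - \frac{i \sqrt{3}}{2} \approx -3.4958 \cdot 10^{5} - 0.86602 i$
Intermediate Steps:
$m{\left(n \right)} = \sqrt{6} \sqrt{n}$ ($m{\left(n \right)} = \sqrt{6 n} = \sqrt{6} \sqrt{n}$)
$W{\left(q,x \right)} = 102 + x$
$\left(-81362 - 268337\right) + W{\left(-55,\frac{281}{14} + \frac{R{\left(6,6 \right)}}{m{\left(-8 \right)}} \right)} = \left(-81362 - 268337\right) + \left(102 + \left(\frac{281}{14} + \frac{6}{\sqrt{6} \sqrt{-8}}\right)\right) = -349699 + \left(102 + \left(281 \cdot \frac{1}{14} + \frac{6}{\sqrt{6} \cdot 2 i \sqrt{2}}\right)\right) = -349699 + \left(102 + \left(\frac{281}{14} + \frac{6}{4 i \sqrt{3}}\right)\right) = -349699 + \left(102 + \left(\frac{281}{14} + 6 \left(- \frac{i \sqrt{3}}{12}\right)\right)\right) = -349699 + \left(102 + \left(\frac{281}{14} - \frac{i \sqrt{3}}{2}\right)\right) = -349699 + \left(\frac{1709}{14} - \frac{i \sqrt{3}}{2}\right) = - \frac{4894077}{14} - \frac{i \sqrt{3}}{2}$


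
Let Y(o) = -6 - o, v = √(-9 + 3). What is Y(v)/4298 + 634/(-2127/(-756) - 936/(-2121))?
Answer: 34677236109/178025309 - I*√6/4298 ≈ 194.79 - 0.00056991*I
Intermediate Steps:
v = I*√6 (v = √(-6) = I*√6 ≈ 2.4495*I)
Y(v)/4298 + 634/(-2127/(-756) - 936/(-2121)) = (-6 - I*√6)/4298 + 634/(-2127/(-756) - 936/(-2121)) = (-6 - I*√6)*(1/4298) + 634/(-2127*(-1/756) - 936*(-1/2121)) = (-3/2149 - I*√6/4298) + 634/(709/252 + 312/707) = (-3/2149 - I*√6/4298) + 634/(82841/25452) = (-3/2149 - I*√6/4298) + 634*(25452/82841) = (-3/2149 - I*√6/4298) + 16136568/82841 = 34677236109/178025309 - I*√6/4298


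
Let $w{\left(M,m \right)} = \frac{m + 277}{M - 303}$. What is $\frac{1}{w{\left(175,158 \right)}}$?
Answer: $- \frac{128}{435} \approx -0.29425$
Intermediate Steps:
$w{\left(M,m \right)} = \frac{277 + m}{-303 + M}$
$\frac{1}{w{\left(175,158 \right)}} = \frac{1}{\frac{1}{-303 + 175} \left(277 + 158\right)} = \frac{1}{\frac{1}{-128} \cdot 435} = \frac{1}{\left(- \frac{1}{128}\right) 435} = \frac{1}{- \frac{435}{128}} = - \frac{128}{435}$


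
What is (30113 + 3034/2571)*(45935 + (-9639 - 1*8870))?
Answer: 707806158094/857 ≈ 8.2591e+8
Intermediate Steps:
(30113 + 3034/2571)*(45935 + (-9639 - 1*8870)) = (30113 + 3034*(1/2571))*(45935 + (-9639 - 8870)) = (30113 + 3034/2571)*(45935 - 18509) = (77423557/2571)*27426 = 707806158094/857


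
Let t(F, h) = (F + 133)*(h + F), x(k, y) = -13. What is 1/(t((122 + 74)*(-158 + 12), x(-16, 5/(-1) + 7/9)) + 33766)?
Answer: 1/815473573 ≈ 1.2263e-9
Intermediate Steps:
t(F, h) = (133 + F)*(F + h)
1/(t((122 + 74)*(-158 + 12), x(-16, 5/(-1) + 7/9)) + 33766) = 1/((((122 + 74)*(-158 + 12))² + 133*((122 + 74)*(-158 + 12)) + 133*(-13) + ((122 + 74)*(-158 + 12))*(-13)) + 33766) = 1/(((196*(-146))² + 133*(196*(-146)) - 1729 + (196*(-146))*(-13)) + 33766) = 1/(((-28616)² + 133*(-28616) - 1729 - 28616*(-13)) + 33766) = 1/((818875456 - 3805928 - 1729 + 372008) + 33766) = 1/(815439807 + 33766) = 1/815473573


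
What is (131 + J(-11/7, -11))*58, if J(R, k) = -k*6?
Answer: 11426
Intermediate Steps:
J(R, k) = -6*k
(131 + J(-11/7, -11))*58 = (131 - 6*(-11))*58 = (131 + 66)*58 = 197*58 = 11426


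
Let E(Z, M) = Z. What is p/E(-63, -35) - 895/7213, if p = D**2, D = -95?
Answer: -65153710/454419 ≈ -143.38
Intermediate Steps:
p = 9025 (p = (-95)**2 = 9025)
p/E(-63, -35) - 895/7213 = 9025/(-63) - 895/7213 = 9025*(-1/63) - 895*1/7213 = -9025/63 - 895/7213 = -65153710/454419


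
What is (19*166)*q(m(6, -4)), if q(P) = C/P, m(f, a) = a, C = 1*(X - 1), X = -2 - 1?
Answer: 3154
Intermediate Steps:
X = -3
C = -4 (C = 1*(-3 - 1) = 1*(-4) = -4)
q(P) = -4/P
(19*166)*q(m(6, -4)) = (19*166)*(-4/(-4)) = 3154*(-4*(-¼)) = 3154*1 = 3154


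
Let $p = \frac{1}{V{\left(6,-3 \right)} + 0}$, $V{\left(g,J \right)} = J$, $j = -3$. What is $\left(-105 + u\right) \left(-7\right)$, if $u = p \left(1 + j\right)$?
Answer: $\frac{2191}{3} \approx 730.33$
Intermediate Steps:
$p = - \frac{1}{3}$ ($p = \frac{1}{-3 + 0} = \frac{1}{-3} = - \frac{1}{3} \approx -0.33333$)
$u = \frac{2}{3}$ ($u = - \frac{1 - 3}{3} = \left(- \frac{1}{3}\right) \left(-2\right) = \frac{2}{3} \approx 0.66667$)
$\left(-105 + u\right) \left(-7\right) = \left(-105 + \frac{2}{3}\right) \left(-7\right) = \left(- \frac{313}{3}\right) \left(-7\right) = \frac{2191}{3}$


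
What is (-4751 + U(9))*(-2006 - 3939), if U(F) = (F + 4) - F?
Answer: 28220915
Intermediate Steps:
U(F) = 4 (U(F) = (4 + F) - F = 4)
(-4751 + U(9))*(-2006 - 3939) = (-4751 + 4)*(-2006 - 3939) = -4747*(-5945) = 28220915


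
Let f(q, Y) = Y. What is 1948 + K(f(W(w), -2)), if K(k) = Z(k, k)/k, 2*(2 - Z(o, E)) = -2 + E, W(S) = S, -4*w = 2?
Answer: 1946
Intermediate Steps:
w = -1/2 (w = -1/4*2 = -1/2 ≈ -0.50000)
Z(o, E) = 3 - E/2 (Z(o, E) = 2 - (-2 + E)/2 = 2 + (1 - E/2) = 3 - E/2)
K(k) = (3 - k/2)/k
1948 + K(f(W(w), -2)) = 1948 + (1/2)*(6 - 1*(-2))/(-2) = 1948 + (1/2)*(-1/2)*(6 + 2) = 1948 + (1/2)*(-1/2)*8 = 1948 - 2 = 1946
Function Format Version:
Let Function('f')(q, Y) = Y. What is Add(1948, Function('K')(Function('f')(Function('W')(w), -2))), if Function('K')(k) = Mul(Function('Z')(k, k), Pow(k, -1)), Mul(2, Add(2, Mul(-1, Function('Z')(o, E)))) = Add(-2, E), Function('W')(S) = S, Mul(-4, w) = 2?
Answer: 1946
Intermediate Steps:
w = Rational(-1, 2) (w = Mul(Rational(-1, 4), 2) = Rational(-1, 2) ≈ -0.50000)
Function('Z')(o, E) = Add(3, Mul(Rational(-1, 2), E)) (Function('Z')(o, E) = Add(2, Mul(Rational(-1, 2), Add(-2, E))) = Add(2, Add(1, Mul(Rational(-1, 2), E))) = Add(3, Mul(Rational(-1, 2), E)))
Function('K')(k) = Mul(Pow(k, -1), Add(3, Mul(Rational(-1, 2), k))) (Function('K')(k) = Mul(Add(3, Mul(Rational(-1, 2), k)), Pow(k, -1)) = Mul(Pow(k, -1), Add(3, Mul(Rational(-1, 2), k))))
Add(1948, Function('K')(Function('f')(Function('W')(w), -2))) = Add(1948, Mul(Rational(1, 2), Pow(-2, -1), Add(6, Mul(-1, -2)))) = Add(1948, Mul(Rational(1, 2), Rational(-1, 2), Add(6, 2))) = Add(1948, Mul(Rational(1, 2), Rational(-1, 2), 8)) = Add(1948, -2) = 1946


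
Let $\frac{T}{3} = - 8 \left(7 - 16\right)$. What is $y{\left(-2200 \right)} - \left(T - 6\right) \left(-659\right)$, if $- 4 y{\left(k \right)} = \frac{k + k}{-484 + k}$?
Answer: $\frac{8441765}{61} \approx 1.3839 \cdot 10^{5}$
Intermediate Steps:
$T = 216$ ($T = 3 \left(- 8 \left(7 - 16\right)\right) = 3 \left(\left(-8\right) \left(-9\right)\right) = 3 \cdot 72 = 216$)
$y{\left(k \right)} = - \frac{k}{2 \left(-484 + k\right)}$ ($y{\left(k \right)} = - \frac{\left(k + k\right) \frac{1}{-484 + k}}{4} = - \frac{2 k \frac{1}{-484 + k}}{4} = - \frac{k}{2 \left(-484 + k\right)}$)
$y{\left(-2200 \right)} - \left(T - 6\right) \left(-659\right) = \left(-1\right) \left(-2200\right) \frac{1}{-968 + 2 \left(-2200\right)} - \left(216 - 6\right) \left(-659\right) = \left(-1\right) \left(-2200\right) \frac{1}{-968 - 4400} - 210 \left(-659\right) = \left(-1\right) \left(-2200\right) \frac{1}{-5368} - -138390 = \left(-1\right) \left(-2200\right) \left(- \frac{1}{5368}\right) + 138390 = - \frac{25}{61} + 138390 = \frac{8441765}{61}$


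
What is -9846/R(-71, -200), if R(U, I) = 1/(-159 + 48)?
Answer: 1092906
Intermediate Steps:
R(U, I) = -1/111 (R(U, I) = 1/(-111) = -1/111)
-9846/R(-71, -200) = -9846/(-1/111) = -9846*(-111) = 1092906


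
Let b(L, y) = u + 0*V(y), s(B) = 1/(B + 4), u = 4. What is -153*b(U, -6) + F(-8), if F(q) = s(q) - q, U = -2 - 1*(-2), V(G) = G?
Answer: -2417/4 ≈ -604.25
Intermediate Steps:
s(B) = 1/(4 + B)
U = 0 (U = -2 + 2 = 0)
F(q) = 1/(4 + q) - q
b(L, y) = 4 (b(L, y) = 4 + 0*y = 4 + 0 = 4)
-153*b(U, -6) + F(-8) = -153*4 + (1 - 1*(-8)*(4 - 8))/(4 - 8) = -612 + (1 - 1*(-8)*(-4))/(-4) = -612 - (1 - 32)/4 = -612 - ¼*(-31) = -612 + 31/4 = -2417/4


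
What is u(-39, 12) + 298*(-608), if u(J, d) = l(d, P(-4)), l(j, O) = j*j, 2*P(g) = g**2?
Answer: -181040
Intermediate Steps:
P(g) = g**2/2
l(j, O) = j**2
u(J, d) = d**2
u(-39, 12) + 298*(-608) = 12**2 + 298*(-608) = 144 - 181184 = -181040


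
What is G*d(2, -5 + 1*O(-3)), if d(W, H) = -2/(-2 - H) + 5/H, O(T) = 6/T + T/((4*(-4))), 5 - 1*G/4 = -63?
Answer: -2624256/8393 ≈ -312.67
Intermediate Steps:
G = 272 (G = 20 - 4*(-63) = 20 + 252 = 272)
O(T) = 6/T - T/16 (O(T) = 6/T + T/(-16) = 6/T + T*(-1/16) = 6/T - T/16)
G*d(2, -5 + 1*O(-3)) = 272*((10 + 7*(-5 + 1*(6/(-3) - 1/16*(-3))))/((-5 + 1*(6/(-3) - 1/16*(-3)))*(2 + (-5 + 1*(6/(-3) - 1/16*(-3)))))) = 272*((10 + 7*(-5 + 1*(6*(-⅓) + 3/16)))/((-5 + 1*(6*(-⅓) + 3/16))*(2 + (-5 + 1*(6*(-⅓) + 3/16))))) = 272*((10 + 7*(-5 + 1*(-2 + 3/16)))/((-5 + 1*(-2 + 3/16))*(2 + (-5 + 1*(-2 + 3/16))))) = 272*((10 + 7*(-5 + 1*(-29/16)))/((-5 + 1*(-29/16))*(2 + (-5 + 1*(-29/16))))) = 272*((10 + 7*(-5 - 29/16))/((-5 - 29/16)*(2 + (-5 - 29/16)))) = 272*((10 + 7*(-109/16))/((-109/16)*(2 - 109/16))) = 272*(-16*(10 - 763/16)/(109*(-77/16))) = 272*(-16/109*(-16/77)*(-603/16)) = 272*(-9648/8393) = -2624256/8393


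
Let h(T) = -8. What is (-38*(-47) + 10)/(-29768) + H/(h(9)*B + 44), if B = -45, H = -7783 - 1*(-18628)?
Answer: 40263547/1503284 ≈ 26.784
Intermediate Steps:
H = 10845 (H = -7783 + 18628 = 10845)
(-38*(-47) + 10)/(-29768) + H/(h(9)*B + 44) = (-38*(-47) + 10)/(-29768) + 10845/(-8*(-45) + 44) = (1786 + 10)*(-1/29768) + 10845/(360 + 44) = 1796*(-1/29768) + 10845/404 = -449/7442 + 10845*(1/404) = -449/7442 + 10845/404 = 40263547/1503284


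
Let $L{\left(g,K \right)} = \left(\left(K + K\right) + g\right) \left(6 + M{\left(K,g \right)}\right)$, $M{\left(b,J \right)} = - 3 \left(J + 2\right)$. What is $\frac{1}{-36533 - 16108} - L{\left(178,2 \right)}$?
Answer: $\frac{5116073507}{52641} \approx 97188.0$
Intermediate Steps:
$M{\left(b,J \right)} = -6 - 3 J$ ($M{\left(b,J \right)} = - 3 \left(2 + J\right) = -6 - 3 J$)
$L{\left(g,K \right)} = - 3 g \left(g + 2 K\right)$ ($L{\left(g,K \right)} = \left(\left(K + K\right) + g\right) \left(6 - \left(6 + 3 g\right)\right) = \left(2 K + g\right) \left(- 3 g\right) = \left(g + 2 K\right) \left(- 3 g\right) = - 3 g \left(g + 2 K\right)$)
$\frac{1}{-36533 - 16108} - L{\left(178,2 \right)} = \frac{1}{-36533 - 16108} - 3 \cdot 178 \left(\left(-1\right) 178 - 4\right) = \frac{1}{-52641} - 3 \cdot 178 \left(-178 - 4\right) = - \frac{1}{52641} - 3 \cdot 178 \left(-182\right) = - \frac{1}{52641} - -97188 = - \frac{1}{52641} + 97188 = \frac{5116073507}{52641}$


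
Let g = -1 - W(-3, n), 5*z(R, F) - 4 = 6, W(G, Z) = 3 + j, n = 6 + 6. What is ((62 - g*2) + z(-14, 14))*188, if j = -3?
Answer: 12408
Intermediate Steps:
n = 12
W(G, Z) = 0 (W(G, Z) = 3 - 3 = 0)
z(R, F) = 2 (z(R, F) = 4/5 + (1/5)*6 = 4/5 + 6/5 = 2)
g = -1 (g = -1 - 1*0 = -1 + 0 = -1)
((62 - g*2) + z(-14, 14))*188 = ((62 - (-1)*2) + 2)*188 = ((62 - 1*(-2)) + 2)*188 = ((62 + 2) + 2)*188 = (64 + 2)*188 = 66*188 = 12408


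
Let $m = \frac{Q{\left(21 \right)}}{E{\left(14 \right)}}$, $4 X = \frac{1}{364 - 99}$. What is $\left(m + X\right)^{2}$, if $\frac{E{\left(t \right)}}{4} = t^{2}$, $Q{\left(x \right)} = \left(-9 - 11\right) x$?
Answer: $\frac{984064}{3441025} \approx 0.28598$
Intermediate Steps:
$Q{\left(x \right)} = - 20 x$ ($Q{\left(x \right)} = \left(-9 - 11\right) x = - 20 x$)
$E{\left(t \right)} = 4 t^{2}$
$X = \frac{1}{1060}$ ($X = \frac{1}{4 \left(364 - 99\right)} = \frac{1}{4 \cdot 265} = \frac{1}{4} \cdot \frac{1}{265} = \frac{1}{1060} \approx 0.0009434$)
$m = - \frac{15}{28}$ ($m = \frac{\left(-20\right) 21}{4 \cdot 14^{2}} = - \frac{420}{4 \cdot 196} = - \frac{420}{784} = \left(-420\right) \frac{1}{784} = - \frac{15}{28} \approx -0.53571$)
$\left(m + X\right)^{2} = \left(- \frac{15}{28} + \frac{1}{1060}\right)^{2} = \left(- \frac{992}{1855}\right)^{2} = \frac{984064}{3441025}$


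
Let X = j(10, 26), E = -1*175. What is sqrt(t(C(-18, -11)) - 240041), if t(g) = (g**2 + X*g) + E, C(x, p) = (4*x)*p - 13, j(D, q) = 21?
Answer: 14*sqrt(1954) ≈ 618.86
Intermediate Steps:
E = -175
X = 21
C(x, p) = -13 + 4*p*x (C(x, p) = 4*p*x - 13 = -13 + 4*p*x)
t(g) = -175 + g**2 + 21*g (t(g) = (g**2 + 21*g) - 175 = -175 + g**2 + 21*g)
sqrt(t(C(-18, -11)) - 240041) = sqrt((-175 + (-13 + 4*(-11)*(-18))**2 + 21*(-13 + 4*(-11)*(-18))) - 240041) = sqrt((-175 + (-13 + 792)**2 + 21*(-13 + 792)) - 240041) = sqrt((-175 + 779**2 + 21*779) - 240041) = sqrt((-175 + 606841 + 16359) - 240041) = sqrt(623025 - 240041) = sqrt(382984) = 14*sqrt(1954)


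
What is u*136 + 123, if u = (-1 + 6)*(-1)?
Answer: -557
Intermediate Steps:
u = -5 (u = 5*(-1) = -5)
u*136 + 123 = -5*136 + 123 = -680 + 123 = -557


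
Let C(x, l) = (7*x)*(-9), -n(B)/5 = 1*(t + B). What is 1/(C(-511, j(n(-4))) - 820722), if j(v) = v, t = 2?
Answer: -1/788529 ≈ -1.2682e-6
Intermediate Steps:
n(B) = -10 - 5*B (n(B) = -5*(2 + B) = -10 - 5*B)
C(x, l) = -63*x
1/(C(-511, j(n(-4))) - 820722) = 1/(-63*(-511) - 820722) = 1/(32193 - 820722) = 1/(-788529) = -1/788529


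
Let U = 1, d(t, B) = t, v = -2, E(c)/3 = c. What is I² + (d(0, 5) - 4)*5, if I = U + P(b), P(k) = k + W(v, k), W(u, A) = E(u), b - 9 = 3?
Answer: 29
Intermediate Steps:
E(c) = 3*c
b = 12 (b = 9 + 3 = 12)
W(u, A) = 3*u
P(k) = -6 + k (P(k) = k + 3*(-2) = k - 6 = -6 + k)
I = 7 (I = 1 + (-6 + 12) = 1 + 6 = 7)
I² + (d(0, 5) - 4)*5 = 7² + (0 - 4)*5 = 49 - 4*5 = 49 - 20 = 29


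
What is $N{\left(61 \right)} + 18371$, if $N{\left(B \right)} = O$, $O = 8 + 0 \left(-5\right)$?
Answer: $18379$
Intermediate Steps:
$O = 8$ ($O = 8 + 0 = 8$)
$N{\left(B \right)} = 8$
$N{\left(61 \right)} + 18371 = 8 + 18371 = 18379$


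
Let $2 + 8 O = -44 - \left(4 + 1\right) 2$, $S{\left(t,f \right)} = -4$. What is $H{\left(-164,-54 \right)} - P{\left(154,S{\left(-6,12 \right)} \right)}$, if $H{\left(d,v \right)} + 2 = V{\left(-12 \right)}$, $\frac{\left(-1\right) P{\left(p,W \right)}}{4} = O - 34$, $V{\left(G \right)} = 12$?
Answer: $-154$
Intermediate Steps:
$O = -7$ ($O = - \frac{1}{4} + \frac{-44 - \left(4 + 1\right) 2}{8} = - \frac{1}{4} + \frac{-44 - 5 \cdot 2}{8} = - \frac{1}{4} + \frac{-44 - 10}{8} = - \frac{1}{4} + \frac{1}{8} \left(-54\right) = - \frac{1}{4} - \frac{27}{4} = -7$)
$P{\left(p,W \right)} = 164$ ($P{\left(p,W \right)} = - 4 \left(-7 - 34\right) = \left(-4\right) \left(-41\right) = 164$)
$H{\left(d,v \right)} = 10$ ($H{\left(d,v \right)} = -2 + 12 = 10$)
$H{\left(-164,-54 \right)} - P{\left(154,S{\left(-6,12 \right)} \right)} = 10 - 164 = -154$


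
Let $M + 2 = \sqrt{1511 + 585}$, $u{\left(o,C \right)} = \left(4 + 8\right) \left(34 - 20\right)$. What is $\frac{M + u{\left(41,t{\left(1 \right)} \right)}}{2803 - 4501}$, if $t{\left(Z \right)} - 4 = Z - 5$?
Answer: $- \frac{83}{849} - \frac{2 \sqrt{131}}{849} \approx -0.12472$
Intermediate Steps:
$t{\left(Z \right)} = -1 + Z$ ($t{\left(Z \right)} = 4 + \left(Z - 5\right) = 4 + \left(-5 + Z\right) = -1 + Z$)
$u{\left(o,C \right)} = 168$ ($u{\left(o,C \right)} = 12 \cdot 14 = 168$)
$M = -2 + 4 \sqrt{131}$ ($M = -2 + \sqrt{1511 + 585} = -2 + \sqrt{2096} = -2 + 4 \sqrt{131} \approx 43.782$)
$\frac{M + u{\left(41,t{\left(1 \right)} \right)}}{2803 - 4501} = \frac{\left(-2 + 4 \sqrt{131}\right) + 168}{2803 - 4501} = \frac{166 + 4 \sqrt{131}}{-1698} = \left(166 + 4 \sqrt{131}\right) \left(- \frac{1}{1698}\right) = - \frac{83}{849} - \frac{2 \sqrt{131}}{849}$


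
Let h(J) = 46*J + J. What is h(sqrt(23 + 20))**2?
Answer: 94987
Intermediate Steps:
h(J) = 47*J
h(sqrt(23 + 20))**2 = (47*sqrt(23 + 20))**2 = (47*sqrt(43))**2 = 94987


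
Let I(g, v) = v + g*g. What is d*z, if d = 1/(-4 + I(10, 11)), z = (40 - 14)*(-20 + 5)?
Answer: -390/107 ≈ -3.6449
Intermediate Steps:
z = -390 (z = 26*(-15) = -390)
I(g, v) = v + g²
d = 1/107 (d = 1/(-4 + (11 + 10²)) = 1/(-4 + (11 + 100)) = 1/(-4 + 111) = 1/107 ≈ 0.0093458)
d*z = (1/107)*(-390) = -390/107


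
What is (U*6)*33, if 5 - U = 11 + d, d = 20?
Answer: -5148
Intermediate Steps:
U = -26 (U = 5 - (11 + 20) = 5 - 1*31 = 5 - 31 = -26)
(U*6)*33 = -26*6*33 = -156*33 = -5148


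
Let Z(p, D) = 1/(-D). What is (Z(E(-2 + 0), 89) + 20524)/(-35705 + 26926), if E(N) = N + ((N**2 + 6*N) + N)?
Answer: -1826635/781331 ≈ -2.3378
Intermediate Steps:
E(N) = N**2 + 8*N (E(N) = N + (N**2 + 7*N) = N**2 + 8*N)
Z(p, D) = -1/D
(Z(E(-2 + 0), 89) + 20524)/(-35705 + 26926) = (-1/89 + 20524)/(-35705 + 26926) = (-1*1/89 + 20524)/(-8779) = (-1/89 + 20524)*(-1/8779) = (1826635/89)*(-1/8779) = -1826635/781331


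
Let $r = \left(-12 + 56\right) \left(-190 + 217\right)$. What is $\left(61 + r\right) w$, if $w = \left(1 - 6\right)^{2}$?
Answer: $31225$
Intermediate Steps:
$w = 25$ ($w = \left(-5\right)^{2} = 25$)
$r = 1188$ ($r = 44 \cdot 27 = 1188$)
$\left(61 + r\right) w = \left(61 + 1188\right) 25 = 1249 \cdot 25 = 31225$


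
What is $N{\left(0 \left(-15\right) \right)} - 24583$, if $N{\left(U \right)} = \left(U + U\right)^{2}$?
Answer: $-24583$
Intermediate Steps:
$N{\left(U \right)} = 4 U^{2}$ ($N{\left(U \right)} = \left(2 U\right)^{2} = 4 U^{2}$)
$N{\left(0 \left(-15\right) \right)} - 24583 = 4 \left(0 \left(-15\right)\right)^{2} - 24583 = 4 \cdot 0^{2} - 24583 = 4 \cdot 0 - 24583 = 0 - 24583 = -24583$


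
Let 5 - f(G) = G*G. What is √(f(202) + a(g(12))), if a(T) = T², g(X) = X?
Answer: I*√40655 ≈ 201.63*I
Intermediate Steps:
f(G) = 5 - G² (f(G) = 5 - G*G = 5 - G²)
√(f(202) + a(g(12))) = √((5 - 1*202²) + 12²) = √((5 - 1*40804) + 144) = √((5 - 40804) + 144) = √(-40799 + 144) = √(-40655) = I*√40655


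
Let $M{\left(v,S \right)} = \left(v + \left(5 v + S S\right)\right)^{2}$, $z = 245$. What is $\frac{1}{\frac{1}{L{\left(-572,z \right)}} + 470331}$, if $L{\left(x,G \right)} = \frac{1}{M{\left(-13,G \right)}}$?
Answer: $\frac{1}{3594113140} \approx 2.7823 \cdot 10^{-10}$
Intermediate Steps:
$M{\left(v,S \right)} = \left(S^{2} + 6 v\right)^{2}$ ($M{\left(v,S \right)} = \left(v + \left(5 v + S^{2}\right)\right)^{2} = \left(v + \left(S^{2} + 5 v\right)\right)^{2} = \left(S^{2} + 6 v\right)^{2}$)
$L{\left(x,G \right)} = \frac{1}{\left(-78 + G^{2}\right)^{2}}$ ($L{\left(x,G \right)} = \frac{1}{\left(G^{2} + 6 \left(-13\right)\right)^{2}} = \frac{1}{\left(G^{2} - 78\right)^{2}} = \frac{1}{\left(-78 + G^{2}\right)^{2}}$)
$\frac{1}{\frac{1}{L{\left(-572,z \right)}} + 470331} = \frac{1}{\frac{1}{\frac{1}{\left(-78 + 245^{2}\right)^{2}}} + 470331} = \frac{1}{\frac{1}{\frac{1}{\left(-78 + 60025\right)^{2}}} + 470331} = \frac{1}{\frac{1}{\frac{1}{3593642809}} + 470331} = \frac{1}{3593642809 + 470331} = \frac{1}{3594113140}$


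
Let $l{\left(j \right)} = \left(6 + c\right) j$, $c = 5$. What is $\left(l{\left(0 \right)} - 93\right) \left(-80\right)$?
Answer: $7440$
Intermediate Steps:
$l{\left(j \right)} = 11 j$ ($l{\left(j \right)} = \left(6 + 5\right) j = 11 j$)
$\left(l{\left(0 \right)} - 93\right) \left(-80\right) = \left(11 \cdot 0 - 93\right) \left(-80\right) = \left(0 - 93\right) \left(-80\right) = \left(-93\right) \left(-80\right) = 7440$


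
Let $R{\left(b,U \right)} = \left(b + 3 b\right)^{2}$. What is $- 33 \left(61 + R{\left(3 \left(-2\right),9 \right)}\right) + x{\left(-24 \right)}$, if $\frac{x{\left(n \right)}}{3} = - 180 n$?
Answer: $-8061$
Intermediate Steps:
$R{\left(b,U \right)} = 16 b^{2}$ ($R{\left(b,U \right)} = \left(4 b\right)^{2} = 16 b^{2}$)
$x{\left(n \right)} = - 540 n$ ($x{\left(n \right)} = 3 \left(- 180 n\right) = - 540 n$)
$- 33 \left(61 + R{\left(3 \left(-2\right),9 \right)}\right) + x{\left(-24 \right)} = - 33 \left(61 + 16 \left(3 \left(-2\right)\right)^{2}\right) - -12960 = - 33 \left(61 + 16 \left(-6\right)^{2}\right) + 12960 = - 33 \left(61 + 16 \cdot 36\right) + 12960 = - 33 \left(61 + 576\right) + 12960 = \left(-33\right) 637 + 12960 = -21021 + 12960 = -8061$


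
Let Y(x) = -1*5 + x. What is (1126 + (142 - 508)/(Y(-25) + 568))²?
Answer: 91633949521/72361 ≈ 1.2663e+6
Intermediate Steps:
Y(x) = -5 + x
(1126 + (142 - 508)/(Y(-25) + 568))² = (1126 + (142 - 508)/((-5 - 25) + 568))² = (1126 - 366/(-30 + 568))² = (1126 - 366/538)² = (1126 - 366*1/538)² = (1126 - 183/269)² = (302711/269)² = 91633949521/72361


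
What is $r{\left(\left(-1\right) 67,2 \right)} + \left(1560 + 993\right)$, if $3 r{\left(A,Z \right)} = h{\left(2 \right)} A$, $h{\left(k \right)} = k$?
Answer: $\frac{7525}{3} \approx 2508.3$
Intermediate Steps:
$r{\left(A,Z \right)} = \frac{2 A}{3}$
$r{\left(\left(-1\right) 67,2 \right)} + \left(1560 + 993\right) = \frac{2 \left(\left(-1\right) 67\right)}{3} + \left(1560 + 993\right) = \frac{2}{3} \left(-67\right) + 2553 = - \frac{134}{3} + 2553 = \frac{7525}{3}$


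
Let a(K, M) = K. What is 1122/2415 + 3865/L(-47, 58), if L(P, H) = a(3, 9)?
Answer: 3112447/2415 ≈ 1288.8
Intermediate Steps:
L(P, H) = 3
1122/2415 + 3865/L(-47, 58) = 1122/2415 + 3865/3 = 1122*(1/2415) + 3865*(1/3) = 374/805 + 3865/3 = 3112447/2415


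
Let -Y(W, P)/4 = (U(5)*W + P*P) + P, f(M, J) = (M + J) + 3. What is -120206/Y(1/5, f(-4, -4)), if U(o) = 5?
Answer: 60103/42 ≈ 1431.0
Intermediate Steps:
f(M, J) = 3 + J + M (f(M, J) = (J + M) + 3 = 3 + J + M)
Y(W, P) = -20*W - 4*P - 4*P² (Y(W, P) = -4*((5*W + P*P) + P) = -4*((5*W + P²) + P) = -4*((P² + 5*W) + P) = -4*(P + P² + 5*W) = -20*W - 4*P - 4*P²)
-120206/Y(1/5, f(-4, -4)) = -120206/(-20/5 - 4*(3 - 4 - 4) - 4*(3 - 4 - 4)²) = -120206/(-20*⅕ - 4*(-5) - 4*(-5)²) = -120206/(-4 + 20 - 4*25) = -120206/(-4 + 20 - 100) = -120206/(-84) = -1/84*(-120206) = 60103/42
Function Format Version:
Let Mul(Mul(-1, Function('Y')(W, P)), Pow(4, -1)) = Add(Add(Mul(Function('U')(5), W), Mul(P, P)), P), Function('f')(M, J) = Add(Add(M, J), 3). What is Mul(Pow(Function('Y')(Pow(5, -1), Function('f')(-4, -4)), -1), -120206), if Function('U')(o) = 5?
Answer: Rational(60103, 42) ≈ 1431.0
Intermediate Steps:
Function('f')(M, J) = Add(3, J, M) (Function('f')(M, J) = Add(Add(J, M), 3) = Add(3, J, M))
Function('Y')(W, P) = Add(Mul(-20, W), Mul(-4, P), Mul(-4, Pow(P, 2))) (Function('Y')(W, P) = Mul(-4, Add(Add(Mul(5, W), Mul(P, P)), P)) = Mul(-4, Add(Add(Mul(5, W), Pow(P, 2)), P)) = Mul(-4, Add(Add(Pow(P, 2), Mul(5, W)), P)) = Mul(-4, Add(P, Pow(P, 2), Mul(5, W))) = Add(Mul(-20, W), Mul(-4, P), Mul(-4, Pow(P, 2))))
Mul(Pow(Function('Y')(Pow(5, -1), Function('f')(-4, -4)), -1), -120206) = Mul(Pow(Add(Mul(-20, Pow(5, -1)), Mul(-4, Add(3, -4, -4)), Mul(-4, Pow(Add(3, -4, -4), 2))), -1), -120206) = Mul(Pow(Add(Mul(-20, Rational(1, 5)), Mul(-4, -5), Mul(-4, Pow(-5, 2))), -1), -120206) = Mul(Pow(Add(-4, 20, Mul(-4, 25)), -1), -120206) = Mul(Pow(Add(-4, 20, -100), -1), -120206) = Mul(Pow(-84, -1), -120206) = Mul(Rational(-1, 84), -120206) = Rational(60103, 42)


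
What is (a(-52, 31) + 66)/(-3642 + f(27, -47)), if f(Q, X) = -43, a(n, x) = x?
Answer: -97/3685 ≈ -0.026323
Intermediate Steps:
(a(-52, 31) + 66)/(-3642 + f(27, -47)) = (31 + 66)/(-3642 - 43) = 97/(-3685) = 97*(-1/3685) = -97/3685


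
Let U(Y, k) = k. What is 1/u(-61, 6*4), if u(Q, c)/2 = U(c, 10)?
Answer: 1/20 ≈ 0.050000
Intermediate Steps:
u(Q, c) = 20 (u(Q, c) = 2*10 = 20)
1/u(-61, 6*4) = 1/20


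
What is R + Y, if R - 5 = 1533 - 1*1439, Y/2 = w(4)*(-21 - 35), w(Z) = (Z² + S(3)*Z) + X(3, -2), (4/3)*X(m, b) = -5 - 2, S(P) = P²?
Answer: -5137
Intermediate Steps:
X(m, b) = -21/4 (X(m, b) = 3*(-5 - 2)/4 = (¾)*(-7) = -21/4)
w(Z) = -21/4 + Z² + 9*Z (w(Z) = (Z² + 3²*Z) - 21/4 = (Z² + 9*Z) - 21/4 = -21/4 + Z² + 9*Z)
Y = -5236 (Y = 2*((-21/4 + 4² + 9*4)*(-21 - 35)) = 2*((-21/4 + 16 + 36)*(-56)) = 2*((187/4)*(-56)) = 2*(-2618) = -5236)
R = 99 (R = 5 + (1533 - 1*1439) = 5 + (1533 - 1439) = 5 + 94 = 99)
R + Y = 99 - 5236 = -5137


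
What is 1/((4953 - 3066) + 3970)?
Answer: 1/5857 ≈ 0.00017074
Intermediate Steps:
1/((4953 - 3066) + 3970) = 1/(1887 + 3970) = 1/5857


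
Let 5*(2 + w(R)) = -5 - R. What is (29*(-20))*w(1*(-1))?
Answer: 1624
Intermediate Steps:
w(R) = -3 - R/5 (w(R) = -2 + (-5 - R)/5 = -2 + (-1 - R/5) = -3 - R/5)
(29*(-20))*w(1*(-1)) = (29*(-20))*(-3 - (-1)/5) = -580*(-3 - ⅕*(-1)) = -580*(-3 + ⅕) = -580*(-14/5) = 1624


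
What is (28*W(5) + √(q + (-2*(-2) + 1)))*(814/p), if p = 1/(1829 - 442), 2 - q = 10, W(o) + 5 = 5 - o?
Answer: -158062520 + 1129018*I*√3 ≈ -1.5806e+8 + 1.9555e+6*I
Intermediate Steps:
W(o) = -o (W(o) = -5 + (5 - o) = -o)
q = -8 (q = 2 - 1*10 = 2 - 10 = -8)
p = 1/1387 ≈ 0.00072098
(28*W(5) + √(q + (-2*(-2) + 1)))*(814/p) = (28*(-1*5) + √(-8 + (-2*(-2) + 1)))*(814/(1/1387)) = (28*(-5) + √(-8 + (4 + 1)))*(814*1387) = (-140 + √(-8 + 5))*1129018 = (-140 + √(-3))*1129018 = (-140 + I*√3)*1129018 = -158062520 + 1129018*I*√3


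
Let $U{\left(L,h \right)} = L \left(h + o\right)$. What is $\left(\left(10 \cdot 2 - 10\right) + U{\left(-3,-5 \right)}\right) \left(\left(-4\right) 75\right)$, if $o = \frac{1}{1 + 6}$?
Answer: $- \frac{51600}{7} \approx -7371.4$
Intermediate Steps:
$o = \frac{1}{7} \approx 0.14286$
$U{\left(L,h \right)} = L \left(\frac{1}{7} + h\right)$ ($U{\left(L,h \right)} = L \left(h + \frac{1}{7}\right) = L \left(\frac{1}{7} + h\right)$)
$\left(\left(10 \cdot 2 - 10\right) + U{\left(-3,-5 \right)}\right) \left(\left(-4\right) 75\right) = \left(\left(10 \cdot 2 - 10\right) - 3 \left(\frac{1}{7} - 5\right)\right) \left(\left(-4\right) 75\right) = \left(\left(20 - 10\right) - - \frac{102}{7}\right) \left(-300\right) = \left(10 + \frac{102}{7}\right) \left(-300\right) = \frac{172}{7} \left(-300\right) = - \frac{51600}{7}$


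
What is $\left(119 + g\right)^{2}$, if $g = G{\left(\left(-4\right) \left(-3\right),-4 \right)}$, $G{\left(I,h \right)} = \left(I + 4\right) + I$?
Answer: $21609$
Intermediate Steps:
$G{\left(I,h \right)} = 4 + 2 I$ ($G{\left(I,h \right)} = \left(4 + I\right) + I = 4 + 2 I$)
$g = 28$ ($g = 4 + 2 \left(\left(-4\right) \left(-3\right)\right) = 4 + 2 \cdot 12 = 4 + 24 = 28$)
$\left(119 + g\right)^{2} = \left(119 + 28\right)^{2} = 147^{2} = 21609$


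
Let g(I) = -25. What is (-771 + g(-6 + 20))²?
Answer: 633616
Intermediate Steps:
(-771 + g(-6 + 20))² = (-771 - 25)² = (-796)² = 633616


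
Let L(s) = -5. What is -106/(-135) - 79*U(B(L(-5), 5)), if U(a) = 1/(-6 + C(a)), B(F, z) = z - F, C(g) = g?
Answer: -10241/540 ≈ -18.965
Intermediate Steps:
U(a) = 1/(-6 + a)
-106/(-135) - 79*U(B(L(-5), 5)) = -106/(-135) - 79/(-6 + (5 - 1*(-5))) = -106*(-1/135) - 79/(-6 + (5 + 5)) = 106/135 - 79/(-6 + 10) = 106/135 - 79/4 = -10241/540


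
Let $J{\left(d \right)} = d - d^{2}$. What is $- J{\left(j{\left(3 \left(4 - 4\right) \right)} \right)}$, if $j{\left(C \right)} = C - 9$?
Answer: $90$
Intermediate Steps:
$j{\left(C \right)} = -9 + C$ ($j{\left(C \right)} = C - 9 = -9 + C$)
$- J{\left(j{\left(3 \left(4 - 4\right) \right)} \right)} = - \left(-9 + 3 \left(4 - 4\right)\right) \left(1 - \left(-9 + 3 \left(4 - 4\right)\right)\right) = - \left(-9 + 3 \cdot 0\right) \left(1 - \left(-9 + 3 \cdot 0\right)\right) = - \left(-9 + 0\right) \left(1 - \left(-9 + 0\right)\right) = - \left(-9\right) \left(1 - -9\right) = - \left(-9\right) \left(1 + 9\right) = - \left(-9\right) 10 = \left(-1\right) \left(-90\right) = 90$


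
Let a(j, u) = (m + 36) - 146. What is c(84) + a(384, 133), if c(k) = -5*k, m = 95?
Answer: -435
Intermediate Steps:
a(j, u) = -15 (a(j, u) = (95 + 36) - 146 = 131 - 146 = -15)
c(84) + a(384, 133) = -5*84 - 15 = -420 - 15 = -435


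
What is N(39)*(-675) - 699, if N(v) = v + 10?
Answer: -33774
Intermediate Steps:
N(v) = 10 + v
N(39)*(-675) - 699 = (10 + 39)*(-675) - 699 = 49*(-675) - 699 = -33075 - 699 = -33774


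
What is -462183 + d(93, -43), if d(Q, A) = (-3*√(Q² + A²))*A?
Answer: -462183 + 129*√10498 ≈ -4.4897e+5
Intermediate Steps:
d(Q, A) = -3*A*√(A² + Q²) (d(Q, A) = (-3*√(A² + Q²))*A = -3*A*√(A² + Q²))
-462183 + d(93, -43) = -462183 - 3*(-43)*√((-43)² + 93²) = -462183 - 3*(-43)*√(1849 + 8649) = -462183 - 3*(-43)*√10498 = -462183 + 129*√10498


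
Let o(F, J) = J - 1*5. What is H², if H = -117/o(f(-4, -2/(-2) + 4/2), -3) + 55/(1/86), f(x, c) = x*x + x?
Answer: 1440733849/64 ≈ 2.2511e+7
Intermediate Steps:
f(x, c) = x + x² (f(x, c) = x² + x = x + x²)
o(F, J) = -5 + J (o(F, J) = J - 5 = -5 + J)
H = 37957/8 (H = -117/(-5 - 3) + 55/(1/86) = -117/(-8) + 55/(1/86) = -117*(-⅛) + 55*86 = 117/8 + 4730 = 37957/8 ≈ 4744.6)
H² = (37957/8)² = 1440733849/64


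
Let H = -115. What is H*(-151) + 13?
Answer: 17378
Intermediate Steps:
H*(-151) + 13 = -115*(-151) + 13 = 17365 + 13 = 17378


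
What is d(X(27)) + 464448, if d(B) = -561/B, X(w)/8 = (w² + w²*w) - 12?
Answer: 1486233589/3200 ≈ 4.6445e+5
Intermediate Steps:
X(w) = -96 + 8*w² + 8*w³ (X(w) = 8*((w² + w²*w) - 12) = 8*((w² + w³) - 12) = 8*(-12 + w² + w³) = -96 + 8*w² + 8*w³)
d(X(27)) + 464448 = -561/(-96 + 8*27² + 8*27³) + 464448 = -561/(-96 + 8*729 + 8*19683) + 464448 = -561/(-96 + 5832 + 157464) + 464448 = -561/163200 + 464448 = -561*1/163200 + 464448 = -11/3200 + 464448 = 1486233589/3200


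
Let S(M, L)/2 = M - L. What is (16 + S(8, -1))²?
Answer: 1156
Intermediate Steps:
S(M, L) = -2*L + 2*M (S(M, L) = 2*(M - L) = -2*L + 2*M)
(16 + S(8, -1))² = (16 + (-2*(-1) + 2*8))² = (16 + (2 + 16))² = (16 + 18)² = 34² = 1156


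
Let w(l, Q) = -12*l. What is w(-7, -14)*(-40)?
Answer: -3360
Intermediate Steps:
w(-7, -14)*(-40) = -12*(-7)*(-40) = 84*(-40) = -3360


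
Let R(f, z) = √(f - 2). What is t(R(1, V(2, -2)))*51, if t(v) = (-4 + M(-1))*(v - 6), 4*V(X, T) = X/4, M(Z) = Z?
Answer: 1530 - 255*I ≈ 1530.0 - 255.0*I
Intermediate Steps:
V(X, T) = X/16 (V(X, T) = (X/4)/4 = X/16)
R(f, z) = √(-2 + f)
t(v) = 30 - 5*v (t(v) = (-4 - 1)*(v - 6) = -5*(-6 + v) = 30 - 5*v)
t(R(1, V(2, -2)))*51 = (30 - 5*√(-2 + 1))*51 = (30 - 5*I)*51 = 1530 - 255*I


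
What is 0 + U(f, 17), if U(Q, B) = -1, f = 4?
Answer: -1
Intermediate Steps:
0 + U(f, 17) = 0 - 1 = -1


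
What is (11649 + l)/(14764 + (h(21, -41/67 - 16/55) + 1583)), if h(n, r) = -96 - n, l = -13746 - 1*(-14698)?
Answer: 12601/16230 ≈ 0.77640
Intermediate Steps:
l = 952 (l = -13746 + 14698 = 952)
(11649 + l)/(14764 + (h(21, -41/67 - 16/55) + 1583)) = (11649 + 952)/(14764 + ((-96 - 1*21) + 1583)) = 12601/(14764 + ((-96 - 21) + 1583)) = 12601/(14764 + (-117 + 1583)) = 12601/(14764 + 1466) = 12601/16230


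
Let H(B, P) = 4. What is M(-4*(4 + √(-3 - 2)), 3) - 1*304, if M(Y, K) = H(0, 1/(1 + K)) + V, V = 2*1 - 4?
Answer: -302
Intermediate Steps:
V = -2 (V = 2 - 4 = -2)
M(Y, K) = 2 (M(Y, K) = 4 - 2 = 2)
M(-4*(4 + √(-3 - 2)), 3) - 1*304 = 2 - 1*304 = 2 - 304 = -302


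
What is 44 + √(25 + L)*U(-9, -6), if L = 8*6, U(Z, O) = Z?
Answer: 44 - 9*√73 ≈ -32.896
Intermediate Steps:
L = 48
44 + √(25 + L)*U(-9, -6) = 44 + √(25 + 48)*(-9) = 44 + √73*(-9) = 44 - 9*√73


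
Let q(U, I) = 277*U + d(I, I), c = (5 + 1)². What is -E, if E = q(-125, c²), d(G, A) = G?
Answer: 33329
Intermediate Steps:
c = 36 (c = 6² = 36)
q(U, I) = I + 277*U (q(U, I) = 277*U + I = I + 277*U)
E = -33329 (E = 36² + 277*(-125) = 1296 - 34625 = -33329)
-E = -1*(-33329) = 33329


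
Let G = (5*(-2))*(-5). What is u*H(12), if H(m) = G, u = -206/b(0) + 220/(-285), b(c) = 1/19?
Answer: -11157100/57 ≈ -1.9574e+5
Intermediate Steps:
b(c) = 1/19
u = -223142/57 (u = -206/1/19 + 220/(-285) = -206*19 + 220*(-1/285) = -3914 - 44/57 = -223142/57 ≈ -3914.8)
G = 50 (G = -10*(-5) = 50)
H(m) = 50
u*H(12) = -223142/57*50 = -11157100/57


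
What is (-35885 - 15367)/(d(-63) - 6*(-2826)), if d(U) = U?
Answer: -17084/5631 ≈ -3.0339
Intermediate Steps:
(-35885 - 15367)/(d(-63) - 6*(-2826)) = (-35885 - 15367)/(-63 - 6*(-2826)) = -51252/(-63 + 16956) = -51252/16893 = -51252*1/16893 = -17084/5631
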